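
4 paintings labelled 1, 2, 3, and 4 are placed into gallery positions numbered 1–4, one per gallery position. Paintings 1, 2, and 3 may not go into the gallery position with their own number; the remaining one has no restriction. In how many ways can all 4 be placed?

Let Aᵢ (for i ∈ {1, 2, 3}) be the placements that put painting i in its forbidden gallery position. Any j of these fix j positions, leaving (4−j)! ways to fill the rest, and there are C(3,j) ways to pick which j.
By inclusion–exclusion, the number of valid placements is Σ_{j=0}^{3} (−1)^j C(3,j)·(4−j)!.
Computing: 24 − 18 + 6 − 1 = 11.

11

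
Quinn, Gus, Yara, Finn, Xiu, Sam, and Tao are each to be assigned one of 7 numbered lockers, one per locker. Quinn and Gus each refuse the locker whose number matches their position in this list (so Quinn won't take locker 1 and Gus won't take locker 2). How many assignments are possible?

Let Aᵢ (for i ∈ {1, 2}) be the placements that put person i in their forbidden locker. Any j of these fix j positions, leaving (7−j)! ways to fill the rest, and there are C(2,j) ways to pick which j.
By inclusion–exclusion, the number of valid placements is Σ_{j=0}^{2} (−1)^j C(2,j)·(7−j)!.
Computing: 5040 − 1440 + 120 = 3720.

3720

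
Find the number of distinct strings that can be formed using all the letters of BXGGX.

30

BXGGX has 5 letters with G appearing twice and X appearing twice.
So there are 5! / (2!·2!) = 30 distinguishable arrangements.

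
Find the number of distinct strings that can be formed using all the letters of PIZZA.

PIZZA has 5 letters with Z appearing twice.
The number of distinct arrangements is 5!/(2!) = 120/2 = 60.

60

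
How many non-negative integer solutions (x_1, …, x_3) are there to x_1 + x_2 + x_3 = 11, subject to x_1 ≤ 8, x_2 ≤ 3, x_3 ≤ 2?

6

Without the upper bounds there are C(13,2) = 78 ways to split 11 among 3 variables.
Subtract solutions that violate a single cap (substitute x_i' = x_i − (cap_i+1)): x_1 ≥ 9 gives C(4,2) = 6; x_2 ≥ 4 gives C(9,2) = 36; x_3 ≥ 3 gives C(10,2) = 45. Together 87.
Add back pairs where two caps are both exceeded: 0 + 0 + 15 = 15.
By inclusion–exclusion the count is 78 − 87 + 15 = 6.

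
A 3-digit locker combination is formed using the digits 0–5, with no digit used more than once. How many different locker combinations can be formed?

This is a permutation of 3 out of 6: P(6,3) = 6!/3!.
That product is 6 × 5 × 4 = 120.

120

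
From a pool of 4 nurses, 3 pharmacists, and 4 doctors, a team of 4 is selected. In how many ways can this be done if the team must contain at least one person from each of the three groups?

With no constraint there are C(11,4) = 330 possible selections.
Selections missing a whole group: no nurses → C(7,4) = 35; no pharmacists → C(8,4) = 70; no doctors → C(7,4) = 35.
Add back selections omitting two groups (i.e. drawn from a single group): C(4,4) + C(3,4) + C(4,4) = 2.
By inclusion–exclusion: 330 − 140 + 2 = 192.

192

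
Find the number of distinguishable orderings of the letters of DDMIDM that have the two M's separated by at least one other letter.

40

There are 6!/(3!·2!) = 60 arrangements of DDMIDM in total.
If the two M's are adjacent, glue them into one block, leaving 5 items to arrange: (5)!/(3!) = 20 ways.
Subtracting, 60 − 20 = 40 arrangements keep the M's apart.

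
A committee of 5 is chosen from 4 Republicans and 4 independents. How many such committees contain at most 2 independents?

28

Split by how many independents are chosen (0 through 2).
Sum: C(4,0)·C(4,5) + C(4,1)·C(4,4) + C(4,2)·C(4,3) = 0 + 4 + 24 = 28.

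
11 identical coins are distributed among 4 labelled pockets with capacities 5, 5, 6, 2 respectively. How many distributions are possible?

76

Without the upper bounds there are C(14,3) = 364 ways to split 11 among 4 pockets.
Subtract solutions that violate a single cap (substitute x_i' = x_i − (cap_i+1)): x_1 ≥ 6 gives C(8,3) = 56; x_2 ≥ 6 gives C(8,3) = 56; x_3 ≥ 7 gives C(7,3) = 35; x_4 ≥ 3 gives C(11,3) = 165. Together 312.
Add back pairs where two caps are both exceeded: 0 + 0 + 10 + 0 + 10 + 4 = 24.
By inclusion–exclusion the count is 364 − 312 + 24 = 76.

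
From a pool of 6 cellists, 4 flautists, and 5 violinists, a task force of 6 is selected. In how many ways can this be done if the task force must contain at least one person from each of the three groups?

Total 6-person selections from all 15: C(15,6) = 5005.
Selections missing a whole group: no cellists → C(9,6) = 84; no flautists → C(11,6) = 462; no violinists → C(10,6) = 210.
Add back selections omitting two groups (i.e. drawn from a single group): C(6,6) + C(4,6) + C(5,6) = 1.
By inclusion–exclusion: 5005 − 756 + 1 = 4250.

4250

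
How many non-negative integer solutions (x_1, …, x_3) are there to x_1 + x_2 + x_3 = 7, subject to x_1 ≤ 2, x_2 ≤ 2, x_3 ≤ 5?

By stars and bars, unrestricted non-negative solutions to x_1+…+x_3 = 7 number C(7+2,2) = 36.
Subtract solutions that violate a single cap (substitute x_i' = x_i − (cap_i+1)): x_1 ≥ 3 gives C(6,2) = 15; x_2 ≥ 3 gives C(6,2) = 15; x_3 ≥ 6 gives C(3,2) = 3. Together 33.
Add back pairs where two caps are both exceeded: 3 + 0 + 0 = 3.
By inclusion–exclusion the count is 36 − 33 + 3 = 6.

6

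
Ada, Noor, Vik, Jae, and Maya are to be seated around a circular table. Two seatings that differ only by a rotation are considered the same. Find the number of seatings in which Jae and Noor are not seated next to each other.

12

All circular seatings of 5 people number (4)! = 24.
Seatings with Jae beside Noor: treat them as a block with 2 internal orders, giving 2 × (3)! = 12.
Subtracting, 24 − 12 = 12.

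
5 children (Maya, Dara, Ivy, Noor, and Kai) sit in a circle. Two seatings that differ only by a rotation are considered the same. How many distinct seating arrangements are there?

24

Fix one person's seat to break rotational symmetry; the remaining 4 people can be arranged in (4)! = 24 ways.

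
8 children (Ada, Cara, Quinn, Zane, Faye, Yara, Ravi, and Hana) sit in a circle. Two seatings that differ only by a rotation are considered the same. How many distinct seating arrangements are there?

5040

Fix one person's seat to break rotational symmetry; the remaining 7 people can be arranged in (7)! = 5040 ways.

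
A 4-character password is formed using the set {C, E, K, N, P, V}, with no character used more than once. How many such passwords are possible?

This is a permutation of 4 out of 6: P(6,4) = 6!/2!.
6 × 5 × 4 × 3 = 360.

360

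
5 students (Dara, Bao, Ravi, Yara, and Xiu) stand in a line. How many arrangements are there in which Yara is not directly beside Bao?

72

There are 5! = 120 arrangements in all. If Yara and Bao are adjacent, merging them into one block gives 2·(4)! = 48 arrangements.
So 120 − 48 = 72 arrangements keep them apart.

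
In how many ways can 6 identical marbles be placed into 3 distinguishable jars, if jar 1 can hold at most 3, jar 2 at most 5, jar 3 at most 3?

15

By stars and bars, unrestricted non-negative solutions to x_1+…+x_3 = 6 number C(6+2,2) = 28.
Subtract solutions that violate a single cap (substitute x_i' = x_i − (cap_i+1)): x_1 ≥ 4 gives C(4,2) = 6; x_2 ≥ 6 gives C(2,2) = 1; x_3 ≥ 4 gives C(4,2) = 6. Together 13.
No two caps can be exceeded simultaneously, so the pair terms are all 0.
By inclusion–exclusion the count is 28 − 13 + 0 = 15.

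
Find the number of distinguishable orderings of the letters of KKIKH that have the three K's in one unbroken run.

6

Treat the 3 copies of K as a single block. The multiset to arrange is then {KKK, H, I}, 3 items in all.
All 3 items are distinct, so there are (3)! = 6 arrangements.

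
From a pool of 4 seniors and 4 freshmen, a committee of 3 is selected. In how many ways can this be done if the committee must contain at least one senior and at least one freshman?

Unrestricted: C(8,3) = 56 ways to pick any 3 of the 8.
Selections missing a whole group: no seniors → C(4,3) = 4; no freshmen → C(4,3) = 4.
Both groups omitted at once is impossible, so 56 − 8 = 48.

48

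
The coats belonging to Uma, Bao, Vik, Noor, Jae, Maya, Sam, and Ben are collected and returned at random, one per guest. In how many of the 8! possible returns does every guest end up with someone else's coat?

This is the derangement count D_8: permutations of 8 items with no fixed point.
By inclusion–exclusion this is Σ_{j=0}^{8} (−1)^j C(8,j)·(8−j)!.
Computing: 40320 − 40320 + 20160 − 6720 + 1680 − 336 + 56 − 8 + 1 = 14833.

14833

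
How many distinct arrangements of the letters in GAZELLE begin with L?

360

Fix L in the first position and arrange the remaining 6 letters.
Those 6 letters have E appearing twice, giving (6)!/(2!) = 360.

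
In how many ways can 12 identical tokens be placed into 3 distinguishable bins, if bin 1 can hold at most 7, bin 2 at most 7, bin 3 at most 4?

25

Without the upper bounds there are C(14,2) = 91 ways to split 12 among 3 bins.
Subtract solutions that violate a single cap (substitute x_i' = x_i − (cap_i+1)): x_1 ≥ 8 gives C(6,2) = 15; x_2 ≥ 8 gives C(6,2) = 15; x_3 ≥ 5 gives C(9,2) = 36. Together 66.
No two caps can be exceeded simultaneously, so the pair terms are all 0.
By inclusion–exclusion the count is 91 − 66 + 0 = 25.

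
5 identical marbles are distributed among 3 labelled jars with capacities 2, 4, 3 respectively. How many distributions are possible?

Ignoring the caps, the number of non-negative solutions to x_1+…+x_3 = 5 is C(7,2) = 21.
Subtract solutions that violate a single cap (substitute x_i' = x_i − (cap_i+1)): x_1 ≥ 3 gives C(4,2) = 6; x_2 ≥ 5 gives C(2,2) = 1; x_3 ≥ 4 gives C(3,2) = 3. Together 10.
No two caps can be exceeded simultaneously, so the pair terms are all 0.
By inclusion–exclusion the count is 21 − 10 + 0 = 11.

11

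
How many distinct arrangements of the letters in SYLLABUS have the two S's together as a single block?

Treat the 2 copies of S as a single block. The multiset to arrange is then {SS, A, B, L, L, U, Y}, 7 items in all.
That gives (7)!/(2!) = 2520 arrangements.

2520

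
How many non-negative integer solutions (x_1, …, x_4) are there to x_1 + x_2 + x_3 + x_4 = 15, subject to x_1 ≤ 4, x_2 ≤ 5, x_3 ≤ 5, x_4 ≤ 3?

Without the upper bounds there are C(18,3) = 816 ways to split 15 among 4 variables.
Subtract solutions that violate a single cap (substitute x_i' = x_i − (cap_i+1)): x_1 ≥ 5 gives C(13,3) = 286; x_2 ≥ 6 gives C(12,3) = 220; x_3 ≥ 6 gives C(12,3) = 220; x_4 ≥ 4 gives C(14,3) = 364. Together 1090.
Add back pairs where two caps are both exceeded: 35 + 35 + 84 + 20 + 56 + 56 = 286.
Subtract triples: 0 + 1 + 1 + 0 = 2.
By inclusion–exclusion the count is 816 − 1090 + 286 − 2 = 10.

10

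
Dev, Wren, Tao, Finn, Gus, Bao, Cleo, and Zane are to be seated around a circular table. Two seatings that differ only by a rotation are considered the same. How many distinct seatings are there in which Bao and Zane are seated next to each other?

Treat {Bao, Zane} as one unit (2 internal orders) and seat the resulting 7 units around the table: (6)! circular arrangements.
So 2 × (6)! = 2 × 720 = 1440.

1440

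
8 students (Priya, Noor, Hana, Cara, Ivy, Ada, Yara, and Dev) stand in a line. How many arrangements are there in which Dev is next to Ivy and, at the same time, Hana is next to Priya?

Treat {Dev,Ivy} as one block (2 orders) and {Hana,Priya} as another (2 orders).
That leaves 6 units to arrange: 2 × 2 × 6! = 4 × 720 = 2880.

2880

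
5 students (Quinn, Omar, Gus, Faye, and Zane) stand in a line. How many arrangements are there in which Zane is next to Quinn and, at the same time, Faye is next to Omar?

24

Treat {Zane,Quinn} as one block (2 orders) and {Faye,Omar} as another (2 orders).
That leaves 3 units to arrange: 2 × 2 × 3! = 4 × 6 = 24.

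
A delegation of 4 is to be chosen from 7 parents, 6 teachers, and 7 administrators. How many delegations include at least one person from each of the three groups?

2499

Unrestricted: C(20,4) = 4845 ways to pick any 4 of the 20.
Subtract selections that omit an entire group: no parents → C(13,4) = 715; no teachers → C(14,4) = 1001; no administrators → C(13,4) = 715.
Add back selections omitting two groups (i.e. drawn from a single group): C(7,4) + C(6,4) + C(7,4) = 85.
By inclusion–exclusion: 4845 − 2431 + 85 = 2499.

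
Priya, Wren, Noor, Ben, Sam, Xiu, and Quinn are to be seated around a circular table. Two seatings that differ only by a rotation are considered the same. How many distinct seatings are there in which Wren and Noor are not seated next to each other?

480

All circular seatings of 7 people number (6)! = 720.
Seatings with Wren beside Noor: treat them as a block with 2 internal orders, giving 2 × (5)! = 240.
Subtracting, 720 − 240 = 480.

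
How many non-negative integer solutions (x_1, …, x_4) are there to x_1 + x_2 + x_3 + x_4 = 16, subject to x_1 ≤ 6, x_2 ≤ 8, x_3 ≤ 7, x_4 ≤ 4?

170

Ignoring the caps, the number of non-negative solutions to x_1+…+x_4 = 16 is C(19,3) = 969.
Subtract solutions that violate a single cap (substitute x_i' = x_i − (cap_i+1)): x_1 ≥ 7 gives C(12,3) = 220; x_2 ≥ 9 gives C(10,3) = 120; x_3 ≥ 8 gives C(11,3) = 165; x_4 ≥ 5 gives C(14,3) = 364. Together 869.
Add back pairs where two caps are both exceeded: 1 + 4 + 35 + 0 + 10 + 20 = 70.
By inclusion–exclusion the count is 969 − 869 + 70 = 170.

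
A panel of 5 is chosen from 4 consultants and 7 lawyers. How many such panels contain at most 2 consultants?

371

Split by how many consultants are chosen (0 through 2).
Sum: C(4,0)·C(7,5) + C(4,1)·C(7,4) + C(4,2)·C(7,3) = 21 + 140 + 210 = 371.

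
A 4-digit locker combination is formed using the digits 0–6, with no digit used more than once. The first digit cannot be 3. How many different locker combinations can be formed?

720

The first digit has 7−1 = 6 choices (anything except 3).
The remaining 3 digits are filled from the other 6 symbols without repetition: 6 × 5 × 4 = 120.
Total: 6 × 120 = 720.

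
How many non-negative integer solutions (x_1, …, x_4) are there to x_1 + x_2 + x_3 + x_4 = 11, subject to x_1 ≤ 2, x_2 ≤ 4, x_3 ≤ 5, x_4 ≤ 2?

By stars and bars, unrestricted non-negative solutions to x_1+…+x_4 = 11 number C(11+3,3) = 364.
Subtract solutions that violate a single cap (substitute x_i' = x_i − (cap_i+1)): x_1 ≥ 3 gives C(11,3) = 165; x_2 ≥ 5 gives C(9,3) = 84; x_3 ≥ 6 gives C(8,3) = 56; x_4 ≥ 3 gives C(11,3) = 165. Together 470.
Add back pairs where two caps are both exceeded: 20 + 10 + 56 + 1 + 20 + 10 = 117.
Subtract triples: 0 + 1 + 0 + 0 = 1.
By inclusion–exclusion the count is 364 − 470 + 117 − 1 = 10.

10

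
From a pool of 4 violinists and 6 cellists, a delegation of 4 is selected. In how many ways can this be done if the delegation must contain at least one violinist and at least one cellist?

194

Unrestricted: C(10,4) = 210 ways to pick any 4 of the 10.
Subtract selections that omit an entire group: no violinists → C(6,4) = 15; no cellists → C(4,4) = 1.
Both groups omitted at once is impossible, so 210 − 16 = 194.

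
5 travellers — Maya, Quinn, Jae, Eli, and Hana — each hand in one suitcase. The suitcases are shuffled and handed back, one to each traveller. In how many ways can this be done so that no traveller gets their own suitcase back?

44

Count assignments avoiding every fixed point. For any j of the 5 travellers fixed to their own suitcase, the other 5−j can be arranged in (5−j)! ways.
By inclusion–exclusion this is Σ_{j=0}^{5} (−1)^j C(5,j)·(5−j)!.
Computing: 120 − 120 + 60 − 20 + 5 − 1 = 44.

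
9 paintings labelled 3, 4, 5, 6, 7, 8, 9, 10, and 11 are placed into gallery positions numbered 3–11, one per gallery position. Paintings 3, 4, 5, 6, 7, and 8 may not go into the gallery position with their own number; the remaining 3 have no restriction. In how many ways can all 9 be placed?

Let Aᵢ (for 3 ≤ i ≤ 8) be the placements that put painting i in its forbidden gallery position. Any j of these fix j positions, leaving (9−j)! ways to fill the rest, and there are C(6,j) ways to pick which j.
By inclusion–exclusion, the number of valid placements is Σ_{j=0}^{6} (−1)^j C(6,j)·(9−j)!.
Computing: 362880 − 241920 + 75600 − 14400 + 1800 − 144 + 6 = 183822.

183822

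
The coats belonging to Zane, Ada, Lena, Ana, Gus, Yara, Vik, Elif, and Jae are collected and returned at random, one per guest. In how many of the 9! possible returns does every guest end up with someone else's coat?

Count assignments avoiding every fixed point. For any j of the 9 guests fixed to their own coat, the other 9−j can be arranged in (9−j)! ways.
By inclusion–exclusion this is Σ_{j=0}^{9} (−1)^j C(9,j)·(9−j)!.
Computing: 362880 − 362880 + 181440 − 60480 + 15120 − 3024 + 504 − 72 + 9 − 1 = 133496.

133496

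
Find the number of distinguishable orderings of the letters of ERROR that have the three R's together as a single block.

6

Treat the 3 copies of R as a single block. The multiset to arrange is then {RRR, E, O}, 3 items in all.
All 3 items are distinct, so there are (3)! = 6 arrangements.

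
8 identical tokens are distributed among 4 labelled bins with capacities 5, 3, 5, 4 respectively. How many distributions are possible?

Ignoring the caps, the number of non-negative solutions to x_1+…+x_4 = 8 is C(11,3) = 165.
Subtract solutions that violate a single cap (substitute x_i' = x_i − (cap_i+1)): x_1 ≥ 6 gives C(5,3) = 10; x_2 ≥ 4 gives C(7,3) = 35; x_3 ≥ 6 gives C(5,3) = 10; x_4 ≥ 5 gives C(6,3) = 20. Together 75.
No two caps can be exceeded simultaneously, so the pair terms are all 0.
By inclusion–exclusion the count is 165 − 75 + 0 = 90.

90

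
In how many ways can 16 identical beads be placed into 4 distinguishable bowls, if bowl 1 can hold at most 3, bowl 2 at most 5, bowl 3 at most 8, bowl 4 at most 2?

10

By stars and bars, unrestricted non-negative solutions to x_1+…+x_4 = 16 number C(16+3,3) = 969.
Subtract solutions that violate a single cap (substitute x_i' = x_i − (cap_i+1)): x_1 ≥ 4 gives C(15,3) = 455; x_2 ≥ 6 gives C(13,3) = 286; x_3 ≥ 9 gives C(10,3) = 120; x_4 ≥ 3 gives C(16,3) = 560. Together 1421.
Add back pairs where two caps are both exceeded: 84 + 20 + 220 + 4 + 120 + 35 = 483.
Subtract triples: 0 + 20 + 1 + 0 = 21.
By inclusion–exclusion the count is 969 − 1421 + 483 − 21 = 10.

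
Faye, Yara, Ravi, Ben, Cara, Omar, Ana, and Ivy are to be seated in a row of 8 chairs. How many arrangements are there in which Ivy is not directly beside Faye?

30240

There are 8! = 40320 arrangements in all. If Ivy and Faye are adjacent, merging them into one block gives 2·(7)! = 10080 arrangements.
So 40320 − 10080 = 30240 arrangements keep them apart.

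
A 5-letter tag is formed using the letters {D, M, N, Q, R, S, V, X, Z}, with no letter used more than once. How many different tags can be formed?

15120

Choose and order 5 of the 9 symbols: the first letter has 9 options, the next 8, and so on down to 5.
That product is 9 × 8 × 7 × 6 × 5 = 15120.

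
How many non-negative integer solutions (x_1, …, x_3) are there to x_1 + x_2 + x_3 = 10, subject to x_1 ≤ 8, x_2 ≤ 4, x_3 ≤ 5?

Without the upper bounds there are C(12,2) = 66 ways to split 10 among 3 variables.
Subtract solutions that violate a single cap (substitute x_i' = x_i − (cap_i+1)): x_1 ≥ 9 gives C(3,2) = 3; x_2 ≥ 5 gives C(7,2) = 21; x_3 ≥ 6 gives C(6,2) = 15. Together 39.
No two caps can be exceeded simultaneously, so the pair terms are all 0.
By inclusion–exclusion the count is 66 − 39 + 0 = 27.

27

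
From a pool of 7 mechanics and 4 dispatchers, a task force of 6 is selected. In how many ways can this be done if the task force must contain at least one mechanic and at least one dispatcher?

Total 6-person selections from all 11: C(11,6) = 462.
Subtract selections that omit an entire group: no mechanics → C(4,6) = 0; no dispatchers → C(7,6) = 7.
Both groups omitted at once is impossible, so 462 − 7 = 455.

455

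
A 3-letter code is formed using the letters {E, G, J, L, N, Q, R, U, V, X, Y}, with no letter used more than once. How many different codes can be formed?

990

This is a permutation of 3 out of 11: P(11,3) = 11!/8!.
11 × 10 × 9 = 990.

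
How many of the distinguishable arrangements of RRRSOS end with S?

With the last slot taken by S, it remains to arrange the other 5 letters (RRROS).
Those 5 letters have R appearing 3 times, giving (5)!/(3!) = 20.

20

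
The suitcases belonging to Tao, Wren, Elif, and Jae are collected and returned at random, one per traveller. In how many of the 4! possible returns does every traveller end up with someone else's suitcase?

9

Count assignments avoiding every fixed point. For any j of the 4 travellers fixed to their own suitcase, the other 4−j can be arranged in (4−j)! ways.
By inclusion–exclusion this is Σ_{j=0}^{4} (−1)^j C(4,j)·(4−j)!.
Computing: 24 − 24 + 12 − 4 + 1 = 9.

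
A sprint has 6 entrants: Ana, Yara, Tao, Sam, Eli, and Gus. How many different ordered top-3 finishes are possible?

This is an ordered selection of 3 from 6: P(6,3).
That gives 6 × 5 × 4 = 120.

120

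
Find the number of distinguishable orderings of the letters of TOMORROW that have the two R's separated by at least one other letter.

2520

There are 8!/(3!·2!) = 3360 arrangements of TOMORROW in total.
If the two R's are adjacent, glue them into one block, leaving 7 items to arrange: (7)!/(3!) = 840 ways.
Hence 3360 − 840 = 2520.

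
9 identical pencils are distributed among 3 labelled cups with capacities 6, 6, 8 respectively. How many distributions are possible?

42

Without the upper bounds there are C(11,2) = 55 ways to split 9 among 3 cups.
Subtract solutions that violate a single cap (substitute x_i' = x_i − (cap_i+1)): x_1 ≥ 7 gives C(4,2) = 6; x_2 ≥ 7 gives C(4,2) = 6; x_3 ≥ 9 gives C(2,2) = 1. Together 13.
No two caps can be exceeded simultaneously, so the pair terms are all 0.
By inclusion–exclusion the count is 55 − 13 + 0 = 42.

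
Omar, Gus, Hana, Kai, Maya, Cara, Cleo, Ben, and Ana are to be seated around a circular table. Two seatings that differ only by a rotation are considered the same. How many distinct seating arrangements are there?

40320

Around a circle, 9 distinct people have 9!/9 = (8)! = 40320 rotationally distinct seatings.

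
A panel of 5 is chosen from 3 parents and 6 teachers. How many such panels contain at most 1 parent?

Split by how many parents are chosen (0 through 1).
Sum: C(3,0)·C(6,5) + C(3,1)·C(6,4) = 6 + 45 = 51.

51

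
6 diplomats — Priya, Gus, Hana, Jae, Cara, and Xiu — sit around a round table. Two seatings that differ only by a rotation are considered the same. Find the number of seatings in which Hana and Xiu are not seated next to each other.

72

All circular seatings of 6 people number (5)! = 120.
Seatings with Hana beside Xiu: treat them as a block with 2 internal orders, giving 2 × (4)! = 48.
Subtracting, 120 − 48 = 72.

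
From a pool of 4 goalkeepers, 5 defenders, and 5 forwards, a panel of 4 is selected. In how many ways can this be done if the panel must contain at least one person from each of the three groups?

550

Total 4-person selections from all 14: C(14,4) = 1001.
Subtract selections that omit an entire group: no goalkeepers → C(10,4) = 210; no defenders → C(9,4) = 126; no forwards → C(9,4) = 126.
Add back selections omitting two groups (i.e. drawn from a single group): C(4,4) + C(5,4) + C(5,4) = 11.
By inclusion–exclusion: 1001 − 462 + 11 = 550.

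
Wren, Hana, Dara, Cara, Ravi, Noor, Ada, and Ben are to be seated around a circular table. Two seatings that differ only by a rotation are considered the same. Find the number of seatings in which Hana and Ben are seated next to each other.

Treat {Hana, Ben} as one unit (2 internal orders) and seat the resulting 7 units around the table: (6)! circular arrangements.
So 2 × (6)! = 2 × 720 = 1440.

1440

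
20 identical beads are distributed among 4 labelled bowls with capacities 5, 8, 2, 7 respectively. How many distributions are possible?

Ignoring the caps, the number of non-negative solutions to x_1+…+x_4 = 20 is C(23,3) = 1771.
Subtract solutions that violate a single cap (substitute x_i' = x_i − (cap_i+1)): x_1 ≥ 6 gives C(17,3) = 680; x_2 ≥ 9 gives C(14,3) = 364; x_3 ≥ 3 gives C(20,3) = 1140; x_4 ≥ 8 gives C(15,3) = 455. Together 2639.
Add back pairs where two caps are both exceeded: 56 + 364 + 84 + 165 + 20 + 220 = 909.
Subtract triples: 10 + 0 + 20 + 1 = 31.
By inclusion–exclusion the count is 1771 − 2639 + 909 − 31 = 10.

10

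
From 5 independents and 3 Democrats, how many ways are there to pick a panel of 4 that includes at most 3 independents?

65

Split by how many independents are chosen (0 through 3).
Sum: C(5,0)·C(3,4) + C(5,1)·C(3,3) + C(5,2)·C(3,2) + C(5,3)·C(3,1) = 0 + 5 + 30 + 30 = 65.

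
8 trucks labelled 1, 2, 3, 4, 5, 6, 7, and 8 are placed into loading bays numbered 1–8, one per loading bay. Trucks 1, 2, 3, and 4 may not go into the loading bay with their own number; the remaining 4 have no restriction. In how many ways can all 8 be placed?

24024

Let Aᵢ (for 1 ≤ i ≤ 4) be the placements that put truck i in its forbidden loading bay. Any j of these fix j positions, leaving (8−j)! ways to fill the rest, and there are C(4,j) ways to pick which j.
By inclusion–exclusion, the number of valid placements is Σ_{j=0}^{4} (−1)^j C(4,j)·(8−j)!.
Computing: 40320 − 20160 + 4320 − 480 + 24 = 24024.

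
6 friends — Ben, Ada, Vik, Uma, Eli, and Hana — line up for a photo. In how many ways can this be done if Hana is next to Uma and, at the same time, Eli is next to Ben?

96

Treat {Hana,Uma} as one block (2 orders) and {Eli,Ben} as another (2 orders).
That leaves 4 units to arrange: 2 × 2 × 4! = 4 × 24 = 96.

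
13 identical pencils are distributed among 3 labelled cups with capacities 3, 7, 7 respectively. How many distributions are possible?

Without the upper bounds there are C(15,2) = 105 ways to split 13 among 3 cups.
Subtract solutions that violate a single cap (substitute x_i' = x_i − (cap_i+1)): x_1 ≥ 4 gives C(11,2) = 55; x_2 ≥ 8 gives C(7,2) = 21; x_3 ≥ 8 gives C(7,2) = 21. Together 97.
Add back pairs where two caps are both exceeded: 3 + 3 + 0 = 6.
By inclusion–exclusion the count is 105 − 97 + 6 = 14.

14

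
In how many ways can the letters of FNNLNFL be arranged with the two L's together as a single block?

Treat the 2 copies of L as a single block. The multiset to arrange is then {LL, F, F, N, N, N}, 6 items in all.
That gives (6)!/(3!·2!) = 60 arrangements.

60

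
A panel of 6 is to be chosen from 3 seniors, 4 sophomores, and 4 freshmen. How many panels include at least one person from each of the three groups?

420

Total 6-person selections from all 11: C(11,6) = 462.
Subtract selections that omit an entire group: no seniors → C(8,6) = 28; no sophomores → C(7,6) = 7; no freshmen → C(7,6) = 7.
Add back selections omitting two groups (i.e. drawn from a single group): C(3,6) + C(4,6) + C(4,6) = 0.
By inclusion–exclusion: 462 − 42 + 0 = 420.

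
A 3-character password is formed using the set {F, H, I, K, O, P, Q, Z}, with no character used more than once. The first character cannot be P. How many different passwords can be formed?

294

The first character has 8−1 = 7 choices (anything except P).
The remaining 2 characters are filled from the other 7 symbols without repetition: 7 × 6 = 42.
Total: 7 × 42 = 294.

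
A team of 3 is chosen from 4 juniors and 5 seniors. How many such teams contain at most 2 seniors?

74

Split by how many seniors are chosen (0 through 2).
Sum: C(5,0)·C(4,3) + C(5,1)·C(4,2) + C(5,2)·C(4,1) = 4 + 30 + 40 = 74.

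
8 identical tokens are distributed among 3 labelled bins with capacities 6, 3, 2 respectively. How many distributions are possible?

By stars and bars, unrestricted non-negative solutions to x_1+…+x_3 = 8 number C(8+2,2) = 45.
Subtract solutions that violate a single cap (substitute x_i' = x_i − (cap_i+1)): x_1 ≥ 7 gives C(3,2) = 3; x_2 ≥ 4 gives C(6,2) = 15; x_3 ≥ 3 gives C(7,2) = 21. Together 39.
Add back pairs where two caps are both exceeded: 0 + 0 + 3 = 3.
By inclusion–exclusion the count is 45 − 39 + 3 = 9.

9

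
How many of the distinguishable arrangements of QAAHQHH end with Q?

60

With the last slot taken by Q, it remains to arrange the other 6 letters (AAHQHH).
Those 6 letters have A appearing twice and H appearing 3 times, giving (6)!/(3!·2!) = 60.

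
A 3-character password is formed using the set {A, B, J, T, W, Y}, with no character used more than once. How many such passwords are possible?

With no repetition, fill the 3 characters in order: 6 choices, then 5, down to 4.
6 × 5 × 4 = 120.

120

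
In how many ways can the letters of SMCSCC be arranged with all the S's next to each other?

Treat the 2 copies of S as a single block. The multiset to arrange is then {SS, C, C, C, M}, 5 items in all.
That gives (5)!/(3!) = 20 arrangements.

20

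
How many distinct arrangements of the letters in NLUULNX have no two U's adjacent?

450

There are 7!/(2!·2!·2!) = 630 arrangements of NLUULNX in total.
Arrangements with the U's together: treat UU as one letter, giving (6)!/(2!·2!) = 180.
Subtracting, 630 − 180 = 450 arrangements keep the U's apart.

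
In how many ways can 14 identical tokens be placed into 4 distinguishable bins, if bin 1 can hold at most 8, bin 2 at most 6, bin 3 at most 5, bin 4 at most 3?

116

Without the upper bounds there are C(17,3) = 680 ways to split 14 among 4 bins.
Subtract solutions that violate a single cap (substitute x_i' = x_i − (cap_i+1)): x_1 ≥ 9 gives C(8,3) = 56; x_2 ≥ 7 gives C(10,3) = 120; x_3 ≥ 6 gives C(11,3) = 165; x_4 ≥ 4 gives C(13,3) = 286. Together 627.
Add back pairs where two caps are both exceeded: 0 + 0 + 4 + 4 + 20 + 35 = 63.
By inclusion–exclusion the count is 680 − 627 + 63 = 116.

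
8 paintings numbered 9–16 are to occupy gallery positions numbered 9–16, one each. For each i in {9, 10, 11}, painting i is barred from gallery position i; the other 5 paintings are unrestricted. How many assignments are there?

27240

Let Aᵢ (for i ∈ {9, 10, 11}) be the placements that put painting i in its forbidden gallery position. Any j of these fix j positions, leaving (8−j)! ways to fill the rest, and there are C(3,j) ways to pick which j.
By inclusion–exclusion, the number of valid placements is Σ_{j=0}^{3} (−1)^j C(3,j)·(8−j)!.
Computing: 40320 − 15120 + 2160 − 120 = 27240.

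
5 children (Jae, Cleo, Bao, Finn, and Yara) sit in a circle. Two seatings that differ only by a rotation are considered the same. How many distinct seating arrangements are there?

Around a circle, 5 distinct people have 5!/5 = (4)! = 24 rotationally distinct seatings.

24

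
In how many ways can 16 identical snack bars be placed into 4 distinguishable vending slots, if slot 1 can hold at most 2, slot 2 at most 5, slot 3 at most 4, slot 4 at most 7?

10

Ignoring the caps, the number of non-negative solutions to x_1+…+x_4 = 16 is C(19,3) = 969.
Subtract solutions that violate a single cap (substitute x_i' = x_i − (cap_i+1)): x_1 ≥ 3 gives C(16,3) = 560; x_2 ≥ 6 gives C(13,3) = 286; x_3 ≥ 5 gives C(14,3) = 364; x_4 ≥ 8 gives C(11,3) = 165. Together 1375.
Add back pairs where two caps are both exceeded: 120 + 165 + 56 + 56 + 10 + 20 = 427.
Subtract triples: 10 + 0 + 1 + 0 = 11.
By inclusion–exclusion the count is 969 − 1375 + 427 − 11 = 10.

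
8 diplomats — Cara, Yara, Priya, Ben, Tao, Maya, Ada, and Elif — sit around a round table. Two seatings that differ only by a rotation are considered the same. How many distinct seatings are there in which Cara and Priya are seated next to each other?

Treat {Cara, Priya} as one unit (2 internal orders) and seat the resulting 7 units around the table: (6)! circular arrangements.
So 2 × (6)! = 2 × 720 = 1440.

1440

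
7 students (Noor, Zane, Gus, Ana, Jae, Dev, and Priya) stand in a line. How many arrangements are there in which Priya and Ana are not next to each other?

There are 7! = 5040 arrangements in all. If Priya and Ana are adjacent, merging them into one block gives 2·(6)! = 1440 arrangements.
So 5040 − 1440 = 3600 arrangements keep them apart.

3600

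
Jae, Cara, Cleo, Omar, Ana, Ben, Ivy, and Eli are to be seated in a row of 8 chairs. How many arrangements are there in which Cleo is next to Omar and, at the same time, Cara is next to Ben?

2880

Treat {Cleo,Omar} as one block (2 orders) and {Cara,Ben} as another (2 orders).
That leaves 6 units to arrange: 2 × 2 × 6! = 4 × 720 = 2880.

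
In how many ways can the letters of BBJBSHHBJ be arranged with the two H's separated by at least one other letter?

Total arrangements of BBJBSHHBJ: 9!/(4!·2!·2!) = 3780.
Arrangements with the H's together: treat HH as one letter, giving (8)!/(4!·2!) = 840.
Hence 3780 − 840 = 2940.

2940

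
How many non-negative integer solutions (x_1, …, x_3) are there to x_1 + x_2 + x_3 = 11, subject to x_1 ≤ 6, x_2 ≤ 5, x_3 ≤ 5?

21

Ignoring the caps, the number of non-negative solutions to x_1+…+x_3 = 11 is C(13,2) = 78.
Subtract solutions that violate a single cap (substitute x_i' = x_i − (cap_i+1)): x_1 ≥ 7 gives C(6,2) = 15; x_2 ≥ 6 gives C(7,2) = 21; x_3 ≥ 6 gives C(7,2) = 21. Together 57.
No two caps can be exceeded simultaneously, so the pair terms are all 0.
By inclusion–exclusion the count is 78 − 57 + 0 = 21.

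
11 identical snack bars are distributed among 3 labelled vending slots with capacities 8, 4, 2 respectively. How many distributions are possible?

By stars and bars, unrestricted non-negative solutions to x_1+…+x_3 = 11 number C(11+2,2) = 78.
Subtract solutions that violate a single cap (substitute x_i' = x_i − (cap_i+1)): x_1 ≥ 9 gives C(4,2) = 6; x_2 ≥ 5 gives C(8,2) = 28; x_3 ≥ 3 gives C(10,2) = 45. Together 79.
Add back pairs where two caps are both exceeded: 0 + 0 + 10 = 10.
By inclusion–exclusion the count is 78 − 79 + 10 = 9.

9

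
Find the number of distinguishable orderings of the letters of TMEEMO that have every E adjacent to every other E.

Treat the 2 copies of E as a single block. The multiset to arrange is then {EE, M, M, O, T}, 5 items in all.
That gives (5)!/(2!) = 60 arrangements.

60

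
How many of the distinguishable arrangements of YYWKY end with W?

With the last slot taken by W, it remains to arrange the other 4 letters (YYKY).
Those 4 letters have Y appearing 3 times, giving (4)!/(3!) = 4.

4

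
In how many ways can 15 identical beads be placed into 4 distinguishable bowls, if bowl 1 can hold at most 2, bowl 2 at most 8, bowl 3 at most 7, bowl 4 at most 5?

By stars and bars, unrestricted non-negative solutions to x_1+…+x_4 = 15 number C(15+3,3) = 816.
Subtract solutions that violate a single cap (substitute x_i' = x_i − (cap_i+1)): x_1 ≥ 3 gives C(15,3) = 455; x_2 ≥ 9 gives C(9,3) = 84; x_3 ≥ 8 gives C(10,3) = 120; x_4 ≥ 6 gives C(12,3) = 220. Together 879.
Add back pairs where two caps are both exceeded: 20 + 35 + 84 + 0 + 1 + 4 = 144.
By inclusion–exclusion the count is 816 − 879 + 144 = 81.

81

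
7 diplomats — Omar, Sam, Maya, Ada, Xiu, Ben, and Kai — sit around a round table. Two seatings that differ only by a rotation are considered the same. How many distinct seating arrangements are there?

720

Seat Omar anywhere (absorbing the rotational symmetry), then permute the other 6: (6)! = 720.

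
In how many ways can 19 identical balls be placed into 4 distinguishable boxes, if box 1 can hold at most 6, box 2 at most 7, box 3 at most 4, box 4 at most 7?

Without the upper bounds there are C(22,3) = 1540 ways to split 19 among 4 boxes.
Subtract solutions that violate a single cap (substitute x_i' = x_i − (cap_i+1)): x_1 ≥ 7 gives C(15,3) = 455; x_2 ≥ 8 gives C(14,3) = 364; x_3 ≥ 5 gives C(17,3) = 680; x_4 ≥ 8 gives C(14,3) = 364. Together 1863.
Add back pairs where two caps are both exceeded: 35 + 120 + 35 + 84 + 20 + 84 = 378.
By inclusion–exclusion the count is 1540 − 1863 + 378 = 55.

55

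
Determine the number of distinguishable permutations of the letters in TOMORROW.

3360

Letter multiplicities in TOMORROW: M×1, O×3, R×2, T×1, W×1.
Dividing 8! = 40320 by 3!·2! = 12 for the repeated letters gives 3360.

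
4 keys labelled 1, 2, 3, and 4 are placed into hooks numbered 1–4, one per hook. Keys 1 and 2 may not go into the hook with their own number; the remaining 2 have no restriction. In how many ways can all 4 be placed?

Let Aᵢ (for i ∈ {1, 2}) be the placements that put key i in its forbidden hook. Any j of these fix j positions, leaving (4−j)! ways to fill the rest, and there are C(2,j) ways to pick which j.
By inclusion–exclusion, the number of valid placements is Σ_{j=0}^{2} (−1)^j C(2,j)·(4−j)!.
Computing: 24 − 12 + 2 = 14.

14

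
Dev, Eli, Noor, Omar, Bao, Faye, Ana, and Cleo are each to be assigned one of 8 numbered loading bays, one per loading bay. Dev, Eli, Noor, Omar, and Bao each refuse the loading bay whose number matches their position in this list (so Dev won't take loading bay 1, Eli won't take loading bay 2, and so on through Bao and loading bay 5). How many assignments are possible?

Let Aᵢ (for 1 ≤ i ≤ 5) be the placements that put person i in their forbidden loading bay. Any j of these fix j positions, leaving (8−j)! ways to fill the rest, and there are C(5,j) ways to pick which j.
By inclusion–exclusion, the number of valid placements is Σ_{j=0}^{5} (−1)^j C(5,j)·(8−j)!.
Computing: 40320 − 25200 + 7200 − 1200 + 120 − 6 = 21234.

21234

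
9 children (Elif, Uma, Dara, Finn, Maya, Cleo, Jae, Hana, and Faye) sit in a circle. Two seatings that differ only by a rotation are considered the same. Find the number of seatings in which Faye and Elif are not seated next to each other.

All circular seatings of 9 people number (8)! = 40320.
Those with Faye next to Elif: fuse the pair into one unit and seat 8 units around a circle — 2·(7)! = 10080.
Subtracting, 40320 − 10080 = 30240.

30240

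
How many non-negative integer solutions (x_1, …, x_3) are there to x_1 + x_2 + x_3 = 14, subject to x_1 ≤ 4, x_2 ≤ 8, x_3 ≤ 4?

Without the upper bounds there are C(16,2) = 120 ways to split 14 among 3 variables.
Subtract solutions that violate a single cap (substitute x_i' = x_i − (cap_i+1)): x_1 ≥ 5 gives C(11,2) = 55; x_2 ≥ 9 gives C(7,2) = 21; x_3 ≥ 5 gives C(11,2) = 55. Together 131.
Add back pairs where two caps are both exceeded: 1 + 15 + 1 = 17.
By inclusion–exclusion the count is 120 − 131 + 17 = 6.

6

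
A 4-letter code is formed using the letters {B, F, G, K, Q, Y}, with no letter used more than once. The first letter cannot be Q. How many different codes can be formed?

300

The first letter has 6−1 = 5 choices (anything except Q).
The remaining 3 letters are filled from the other 5 symbols without repetition: 5 × 4 × 3 = 60.
Total: 5 × 60 = 300.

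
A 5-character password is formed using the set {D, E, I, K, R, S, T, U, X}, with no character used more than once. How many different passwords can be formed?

With no repetition, fill the 5 characters in order: 9 choices, then 8, down to 5.
9 × 8 × 7 × 6 × 5 = 15120.

15120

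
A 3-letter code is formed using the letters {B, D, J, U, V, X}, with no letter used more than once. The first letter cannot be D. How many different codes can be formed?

100

The first letter has 6−1 = 5 choices (anything except D).
The remaining 2 letters are filled from the other 5 symbols without repetition: 5 × 4 = 20.
Total: 5 × 20 = 100.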